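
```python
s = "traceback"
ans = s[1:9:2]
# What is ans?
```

s has length 9. The slice s[1:9:2] selects indices [1, 3, 5, 7] (1->'r', 3->'c', 5->'b', 7->'c'), giving 'rcbc'.

'rcbc'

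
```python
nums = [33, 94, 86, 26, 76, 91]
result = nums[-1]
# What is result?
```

nums has length 6. Negative index -1 maps to positive index 6 + (-1) = 5. nums[5] = 91.

91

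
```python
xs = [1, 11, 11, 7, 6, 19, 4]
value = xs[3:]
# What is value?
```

xs has length 7. The slice xs[3:] selects indices [3, 4, 5, 6] (3->7, 4->6, 5->19, 6->4), giving [7, 6, 19, 4].

[7, 6, 19, 4]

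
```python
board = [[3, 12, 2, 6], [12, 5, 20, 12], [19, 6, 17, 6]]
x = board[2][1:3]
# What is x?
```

board[2] = [19, 6, 17, 6]. board[2] has length 4. The slice board[2][1:3] selects indices [1, 2] (1->6, 2->17), giving [6, 17].

[6, 17]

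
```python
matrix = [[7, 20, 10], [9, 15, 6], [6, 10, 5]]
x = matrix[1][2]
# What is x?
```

matrix[1] = [9, 15, 6]. Taking column 2 of that row yields 6.

6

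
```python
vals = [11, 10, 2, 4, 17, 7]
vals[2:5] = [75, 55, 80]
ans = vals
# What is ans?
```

vals starts as [11, 10, 2, 4, 17, 7] (length 6). The slice vals[2:5] covers indices [2, 3, 4] with values [2, 4, 17]. Replacing that slice with [75, 55, 80] (same length) produces [11, 10, 75, 55, 80, 7].

[11, 10, 75, 55, 80, 7]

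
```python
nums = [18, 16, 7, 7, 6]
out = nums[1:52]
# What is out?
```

nums has length 5. The slice nums[1:52] selects indices [1, 2, 3, 4] (1->16, 2->7, 3->7, 4->6), giving [16, 7, 7, 6].

[16, 7, 7, 6]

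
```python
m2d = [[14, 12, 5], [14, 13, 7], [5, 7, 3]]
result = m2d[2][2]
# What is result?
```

m2d[2] = [5, 7, 3]. Taking column 2 of that row yields 3.

3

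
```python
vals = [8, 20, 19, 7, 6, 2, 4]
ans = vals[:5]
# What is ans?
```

vals has length 7. The slice vals[:5] selects indices [0, 1, 2, 3, 4] (0->8, 1->20, 2->19, 3->7, 4->6), giving [8, 20, 19, 7, 6].

[8, 20, 19, 7, 6]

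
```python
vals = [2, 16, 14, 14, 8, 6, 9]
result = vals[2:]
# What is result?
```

vals has length 7. The slice vals[2:] selects indices [2, 3, 4, 5, 6] (2->14, 3->14, 4->8, 5->6, 6->9), giving [14, 14, 8, 6, 9].

[14, 14, 8, 6, 9]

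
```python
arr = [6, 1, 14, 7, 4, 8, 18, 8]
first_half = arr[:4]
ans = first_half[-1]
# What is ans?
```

arr has length 8. The slice arr[:4] selects indices [0, 1, 2, 3] (0->6, 1->1, 2->14, 3->7), giving [6, 1, 14, 7]. So first_half = [6, 1, 14, 7]. Then first_half[-1] = 7.

7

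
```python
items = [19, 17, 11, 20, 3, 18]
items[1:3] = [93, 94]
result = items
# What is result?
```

items starts as [19, 17, 11, 20, 3, 18] (length 6). The slice items[1:3] covers indices [1, 2] with values [17, 11]. Replacing that slice with [93, 94] (same length) produces [19, 93, 94, 20, 3, 18].

[19, 93, 94, 20, 3, 18]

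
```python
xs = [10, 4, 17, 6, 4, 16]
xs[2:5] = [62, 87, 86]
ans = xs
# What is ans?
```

xs starts as [10, 4, 17, 6, 4, 16] (length 6). The slice xs[2:5] covers indices [2, 3, 4] with values [17, 6, 4]. Replacing that slice with [62, 87, 86] (same length) produces [10, 4, 62, 87, 86, 16].

[10, 4, 62, 87, 86, 16]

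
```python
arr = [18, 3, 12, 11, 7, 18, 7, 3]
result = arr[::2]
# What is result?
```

arr has length 8. The slice arr[::2] selects indices [0, 2, 4, 6] (0->18, 2->12, 4->7, 6->7), giving [18, 12, 7, 7].

[18, 12, 7, 7]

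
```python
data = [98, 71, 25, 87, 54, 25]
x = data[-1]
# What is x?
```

data has length 6. Negative index -1 maps to positive index 6 + (-1) = 5. data[5] = 25.

25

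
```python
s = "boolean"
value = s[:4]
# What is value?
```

s has length 7. The slice s[:4] selects indices [0, 1, 2, 3] (0->'b', 1->'o', 2->'o', 3->'l'), giving 'bool'.

'bool'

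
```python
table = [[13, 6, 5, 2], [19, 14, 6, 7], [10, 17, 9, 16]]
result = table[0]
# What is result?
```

table has 3 rows. Row 0 is [13, 6, 5, 2].

[13, 6, 5, 2]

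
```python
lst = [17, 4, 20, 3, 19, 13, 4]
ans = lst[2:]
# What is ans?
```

lst has length 7. The slice lst[2:] selects indices [2, 3, 4, 5, 6] (2->20, 3->3, 4->19, 5->13, 6->4), giving [20, 3, 19, 13, 4].

[20, 3, 19, 13, 4]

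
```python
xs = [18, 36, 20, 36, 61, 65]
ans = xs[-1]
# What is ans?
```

xs has length 6. Negative index -1 maps to positive index 6 + (-1) = 5. xs[5] = 65.

65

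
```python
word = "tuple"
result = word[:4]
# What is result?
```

word has length 5. The slice word[:4] selects indices [0, 1, 2, 3] (0->'t', 1->'u', 2->'p', 3->'l'), giving 'tupl'.

'tupl'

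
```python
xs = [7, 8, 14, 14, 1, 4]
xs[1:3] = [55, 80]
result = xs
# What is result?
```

xs starts as [7, 8, 14, 14, 1, 4] (length 6). The slice xs[1:3] covers indices [1, 2] with values [8, 14]. Replacing that slice with [55, 80] (same length) produces [7, 55, 80, 14, 1, 4].

[7, 55, 80, 14, 1, 4]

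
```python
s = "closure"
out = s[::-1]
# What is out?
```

s has length 7. The slice s[::-1] selects indices [6, 5, 4, 3, 2, 1, 0] (6->'e', 5->'r', 4->'u', 3->'s', 2->'o', 1->'l', 0->'c'), giving 'erusolc'.

'erusolc'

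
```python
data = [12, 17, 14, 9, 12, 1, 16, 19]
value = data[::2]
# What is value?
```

data has length 8. The slice data[::2] selects indices [0, 2, 4, 6] (0->12, 2->14, 4->12, 6->16), giving [12, 14, 12, 16].

[12, 14, 12, 16]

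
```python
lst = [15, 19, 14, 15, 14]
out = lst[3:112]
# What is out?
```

lst has length 5. The slice lst[3:112] selects indices [3, 4] (3->15, 4->14), giving [15, 14].

[15, 14]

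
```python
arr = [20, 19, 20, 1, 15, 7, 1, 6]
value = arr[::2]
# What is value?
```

arr has length 8. The slice arr[::2] selects indices [0, 2, 4, 6] (0->20, 2->20, 4->15, 6->1), giving [20, 20, 15, 1].

[20, 20, 15, 1]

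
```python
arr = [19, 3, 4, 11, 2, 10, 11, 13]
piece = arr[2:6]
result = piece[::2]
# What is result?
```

arr has length 8. The slice arr[2:6] selects indices [2, 3, 4, 5] (2->4, 3->11, 4->2, 5->10), giving [4, 11, 2, 10]. So piece = [4, 11, 2, 10]. piece has length 4. The slice piece[::2] selects indices [0, 2] (0->4, 2->2), giving [4, 2].

[4, 2]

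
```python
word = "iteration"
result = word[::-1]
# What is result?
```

word has length 9. The slice word[::-1] selects indices [8, 7, 6, 5, 4, 3, 2, 1, 0] (8->'n', 7->'o', 6->'i', 5->'t', 4->'a', 3->'r', 2->'e', 1->'t', 0->'i'), giving 'noitareti'.

'noitareti'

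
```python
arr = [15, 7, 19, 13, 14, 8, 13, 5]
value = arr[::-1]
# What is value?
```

arr has length 8. The slice arr[::-1] selects indices [7, 6, 5, 4, 3, 2, 1, 0] (7->5, 6->13, 5->8, 4->14, 3->13, 2->19, 1->7, 0->15), giving [5, 13, 8, 14, 13, 19, 7, 15].

[5, 13, 8, 14, 13, 19, 7, 15]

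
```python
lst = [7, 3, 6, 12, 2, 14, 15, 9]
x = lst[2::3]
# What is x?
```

lst has length 8. The slice lst[2::3] selects indices [2, 5] (2->6, 5->14), giving [6, 14].

[6, 14]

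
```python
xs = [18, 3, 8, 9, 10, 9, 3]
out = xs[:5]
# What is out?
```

xs has length 7. The slice xs[:5] selects indices [0, 1, 2, 3, 4] (0->18, 1->3, 2->8, 3->9, 4->10), giving [18, 3, 8, 9, 10].

[18, 3, 8, 9, 10]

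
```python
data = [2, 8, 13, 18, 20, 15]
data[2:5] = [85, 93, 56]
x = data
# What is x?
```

data starts as [2, 8, 13, 18, 20, 15] (length 6). The slice data[2:5] covers indices [2, 3, 4] with values [13, 18, 20]. Replacing that slice with [85, 93, 56] (same length) produces [2, 8, 85, 93, 56, 15].

[2, 8, 85, 93, 56, 15]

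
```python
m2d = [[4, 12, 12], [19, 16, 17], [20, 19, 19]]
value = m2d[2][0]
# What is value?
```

m2d[2] = [20, 19, 19]. Taking column 0 of that row yields 20.

20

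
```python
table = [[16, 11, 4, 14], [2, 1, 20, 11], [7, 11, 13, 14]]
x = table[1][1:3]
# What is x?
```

table[1] = [2, 1, 20, 11]. table[1] has length 4. The slice table[1][1:3] selects indices [1, 2] (1->1, 2->20), giving [1, 20].

[1, 20]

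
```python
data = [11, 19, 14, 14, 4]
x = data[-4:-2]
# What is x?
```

data has length 5. The slice data[-4:-2] selects indices [1, 2] (1->19, 2->14), giving [19, 14].

[19, 14]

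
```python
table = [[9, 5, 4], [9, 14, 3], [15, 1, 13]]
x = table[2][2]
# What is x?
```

table[2] = [15, 1, 13]. Taking column 2 of that row yields 13.

13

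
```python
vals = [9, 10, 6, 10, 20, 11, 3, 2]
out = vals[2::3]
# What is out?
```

vals has length 8. The slice vals[2::3] selects indices [2, 5] (2->6, 5->11), giving [6, 11].

[6, 11]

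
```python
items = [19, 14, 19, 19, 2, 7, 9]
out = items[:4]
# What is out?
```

items has length 7. The slice items[:4] selects indices [0, 1, 2, 3] (0->19, 1->14, 2->19, 3->19), giving [19, 14, 19, 19].

[19, 14, 19, 19]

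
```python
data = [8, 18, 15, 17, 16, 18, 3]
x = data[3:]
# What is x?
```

data has length 7. The slice data[3:] selects indices [3, 4, 5, 6] (3->17, 4->16, 5->18, 6->3), giving [17, 16, 18, 3].

[17, 16, 18, 3]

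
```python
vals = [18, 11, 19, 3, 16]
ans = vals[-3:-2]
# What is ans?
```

vals has length 5. The slice vals[-3:-2] selects indices [2] (2->19), giving [19].

[19]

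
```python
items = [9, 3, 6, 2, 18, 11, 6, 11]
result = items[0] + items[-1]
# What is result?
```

items has length 8. items[0] = 9.
items has length 8. Negative index -1 maps to positive index 8 + (-1) = 7. items[7] = 11.
Sum: 9 + 11 = 20.

20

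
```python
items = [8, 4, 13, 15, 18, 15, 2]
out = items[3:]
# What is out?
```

items has length 7. The slice items[3:] selects indices [3, 4, 5, 6] (3->15, 4->18, 5->15, 6->2), giving [15, 18, 15, 2].

[15, 18, 15, 2]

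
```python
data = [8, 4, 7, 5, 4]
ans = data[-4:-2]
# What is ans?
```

data has length 5. The slice data[-4:-2] selects indices [1, 2] (1->4, 2->7), giving [4, 7].

[4, 7]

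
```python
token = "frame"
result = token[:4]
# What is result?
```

token has length 5. The slice token[:4] selects indices [0, 1, 2, 3] (0->'f', 1->'r', 2->'a', 3->'m'), giving 'fram'.

'fram'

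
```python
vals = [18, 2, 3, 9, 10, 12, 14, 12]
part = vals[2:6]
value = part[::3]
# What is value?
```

vals has length 8. The slice vals[2:6] selects indices [2, 3, 4, 5] (2->3, 3->9, 4->10, 5->12), giving [3, 9, 10, 12]. So part = [3, 9, 10, 12]. part has length 4. The slice part[::3] selects indices [0, 3] (0->3, 3->12), giving [3, 12].

[3, 12]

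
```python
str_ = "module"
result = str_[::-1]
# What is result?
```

str_ has length 6. The slice str_[::-1] selects indices [5, 4, 3, 2, 1, 0] (5->'e', 4->'l', 3->'u', 2->'d', 1->'o', 0->'m'), giving 'eludom'.

'eludom'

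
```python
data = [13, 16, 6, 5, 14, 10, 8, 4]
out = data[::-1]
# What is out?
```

data has length 8. The slice data[::-1] selects indices [7, 6, 5, 4, 3, 2, 1, 0] (7->4, 6->8, 5->10, 4->14, 3->5, 2->6, 1->16, 0->13), giving [4, 8, 10, 14, 5, 6, 16, 13].

[4, 8, 10, 14, 5, 6, 16, 13]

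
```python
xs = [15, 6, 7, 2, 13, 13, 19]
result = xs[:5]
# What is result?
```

xs has length 7. The slice xs[:5] selects indices [0, 1, 2, 3, 4] (0->15, 1->6, 2->7, 3->2, 4->13), giving [15, 6, 7, 2, 13].

[15, 6, 7, 2, 13]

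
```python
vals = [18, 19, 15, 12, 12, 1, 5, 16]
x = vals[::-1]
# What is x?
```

vals has length 8. The slice vals[::-1] selects indices [7, 6, 5, 4, 3, 2, 1, 0] (7->16, 6->5, 5->1, 4->12, 3->12, 2->15, 1->19, 0->18), giving [16, 5, 1, 12, 12, 15, 19, 18].

[16, 5, 1, 12, 12, 15, 19, 18]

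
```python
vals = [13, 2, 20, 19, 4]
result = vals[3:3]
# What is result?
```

vals has length 5. The slice vals[3:3] resolves to an empty index range, so the result is [].

[]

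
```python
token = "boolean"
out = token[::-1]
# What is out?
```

token has length 7. The slice token[::-1] selects indices [6, 5, 4, 3, 2, 1, 0] (6->'n', 5->'a', 4->'e', 3->'l', 2->'o', 1->'o', 0->'b'), giving 'naeloob'.

'naeloob'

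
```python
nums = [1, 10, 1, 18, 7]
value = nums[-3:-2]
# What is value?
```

nums has length 5. The slice nums[-3:-2] selects indices [2] (2->1), giving [1].

[1]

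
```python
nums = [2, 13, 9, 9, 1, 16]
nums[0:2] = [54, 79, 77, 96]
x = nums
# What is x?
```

nums starts as [2, 13, 9, 9, 1, 16] (length 6). The slice nums[0:2] covers indices [0, 1] with values [2, 13]. Replacing that slice with [54, 79, 77, 96] (different length) produces [54, 79, 77, 96, 9, 9, 1, 16].

[54, 79, 77, 96, 9, 9, 1, 16]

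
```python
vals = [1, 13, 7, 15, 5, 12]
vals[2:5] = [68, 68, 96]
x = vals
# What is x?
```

vals starts as [1, 13, 7, 15, 5, 12] (length 6). The slice vals[2:5] covers indices [2, 3, 4] with values [7, 15, 5]. Replacing that slice with [68, 68, 96] (same length) produces [1, 13, 68, 68, 96, 12].

[1, 13, 68, 68, 96, 12]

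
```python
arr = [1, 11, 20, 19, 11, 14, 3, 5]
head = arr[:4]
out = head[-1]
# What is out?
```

arr has length 8. The slice arr[:4] selects indices [0, 1, 2, 3] (0->1, 1->11, 2->20, 3->19), giving [1, 11, 20, 19]. So head = [1, 11, 20, 19]. Then head[-1] = 19.

19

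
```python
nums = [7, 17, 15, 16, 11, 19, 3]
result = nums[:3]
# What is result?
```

nums has length 7. The slice nums[:3] selects indices [0, 1, 2] (0->7, 1->17, 2->15), giving [7, 17, 15].

[7, 17, 15]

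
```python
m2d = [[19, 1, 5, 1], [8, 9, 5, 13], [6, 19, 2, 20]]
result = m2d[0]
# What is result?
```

m2d has 3 rows. Row 0 is [19, 1, 5, 1].

[19, 1, 5, 1]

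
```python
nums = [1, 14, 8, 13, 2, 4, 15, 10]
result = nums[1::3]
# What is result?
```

nums has length 8. The slice nums[1::3] selects indices [1, 4, 7] (1->14, 4->2, 7->10), giving [14, 2, 10].

[14, 2, 10]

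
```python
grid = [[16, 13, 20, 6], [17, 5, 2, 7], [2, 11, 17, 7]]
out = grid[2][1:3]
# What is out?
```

grid[2] = [2, 11, 17, 7]. grid[2] has length 4. The slice grid[2][1:3] selects indices [1, 2] (1->11, 2->17), giving [11, 17].

[11, 17]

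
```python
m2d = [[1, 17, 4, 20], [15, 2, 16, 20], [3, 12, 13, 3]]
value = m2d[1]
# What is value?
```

m2d has 3 rows. Row 1 is [15, 2, 16, 20].

[15, 2, 16, 20]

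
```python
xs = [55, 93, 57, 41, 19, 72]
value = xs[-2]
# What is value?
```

xs has length 6. Negative index -2 maps to positive index 6 + (-2) = 4. xs[4] = 19.

19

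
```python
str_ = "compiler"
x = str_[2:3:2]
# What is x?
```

str_ has length 8. The slice str_[2:3:2] selects indices [2] (2->'m'), giving 'm'.

'm'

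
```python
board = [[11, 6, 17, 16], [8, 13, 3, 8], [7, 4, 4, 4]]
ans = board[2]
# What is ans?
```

board has 3 rows. Row 2 is [7, 4, 4, 4].

[7, 4, 4, 4]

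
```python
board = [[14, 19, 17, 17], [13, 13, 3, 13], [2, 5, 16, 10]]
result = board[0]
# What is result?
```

board has 3 rows. Row 0 is [14, 19, 17, 17].

[14, 19, 17, 17]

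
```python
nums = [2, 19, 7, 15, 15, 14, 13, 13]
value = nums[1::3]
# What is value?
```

nums has length 8. The slice nums[1::3] selects indices [1, 4, 7] (1->19, 4->15, 7->13), giving [19, 15, 13].

[19, 15, 13]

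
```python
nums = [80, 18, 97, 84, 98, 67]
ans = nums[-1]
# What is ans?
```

nums has length 6. Negative index -1 maps to positive index 6 + (-1) = 5. nums[5] = 67.

67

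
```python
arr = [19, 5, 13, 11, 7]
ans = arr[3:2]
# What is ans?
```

arr has length 5. The slice arr[3:2] resolves to an empty index range, so the result is [].

[]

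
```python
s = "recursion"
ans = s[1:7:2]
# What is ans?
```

s has length 9. The slice s[1:7:2] selects indices [1, 3, 5] (1->'e', 3->'u', 5->'s'), giving 'eus'.

'eus'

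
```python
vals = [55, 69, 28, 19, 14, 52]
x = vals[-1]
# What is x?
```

vals has length 6. Negative index -1 maps to positive index 6 + (-1) = 5. vals[5] = 52.

52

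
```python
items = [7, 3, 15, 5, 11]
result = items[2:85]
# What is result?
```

items has length 5. The slice items[2:85] selects indices [2, 3, 4] (2->15, 3->5, 4->11), giving [15, 5, 11].

[15, 5, 11]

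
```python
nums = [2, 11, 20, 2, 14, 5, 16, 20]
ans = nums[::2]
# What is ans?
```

nums has length 8. The slice nums[::2] selects indices [0, 2, 4, 6] (0->2, 2->20, 4->14, 6->16), giving [2, 20, 14, 16].

[2, 20, 14, 16]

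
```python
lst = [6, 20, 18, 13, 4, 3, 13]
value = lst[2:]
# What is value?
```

lst has length 7. The slice lst[2:] selects indices [2, 3, 4, 5, 6] (2->18, 3->13, 4->4, 5->3, 6->13), giving [18, 13, 4, 3, 13].

[18, 13, 4, 3, 13]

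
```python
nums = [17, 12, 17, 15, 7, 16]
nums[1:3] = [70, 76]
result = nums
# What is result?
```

nums starts as [17, 12, 17, 15, 7, 16] (length 6). The slice nums[1:3] covers indices [1, 2] with values [12, 17]. Replacing that slice with [70, 76] (same length) produces [17, 70, 76, 15, 7, 16].

[17, 70, 76, 15, 7, 16]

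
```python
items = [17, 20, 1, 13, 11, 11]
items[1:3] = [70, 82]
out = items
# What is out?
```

items starts as [17, 20, 1, 13, 11, 11] (length 6). The slice items[1:3] covers indices [1, 2] with values [20, 1]. Replacing that slice with [70, 82] (same length) produces [17, 70, 82, 13, 11, 11].

[17, 70, 82, 13, 11, 11]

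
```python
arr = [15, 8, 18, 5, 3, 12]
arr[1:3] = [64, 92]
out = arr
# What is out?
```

arr starts as [15, 8, 18, 5, 3, 12] (length 6). The slice arr[1:3] covers indices [1, 2] with values [8, 18]. Replacing that slice with [64, 92] (same length) produces [15, 64, 92, 5, 3, 12].

[15, 64, 92, 5, 3, 12]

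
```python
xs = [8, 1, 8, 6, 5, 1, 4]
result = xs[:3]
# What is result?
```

xs has length 7. The slice xs[:3] selects indices [0, 1, 2] (0->8, 1->1, 2->8), giving [8, 1, 8].

[8, 1, 8]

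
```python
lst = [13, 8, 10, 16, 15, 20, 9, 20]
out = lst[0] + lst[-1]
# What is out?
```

lst has length 8. lst[0] = 13.
lst has length 8. Negative index -1 maps to positive index 8 + (-1) = 7. lst[7] = 20.
Sum: 13 + 20 = 33.

33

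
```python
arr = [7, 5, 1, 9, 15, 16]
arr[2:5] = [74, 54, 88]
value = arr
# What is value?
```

arr starts as [7, 5, 1, 9, 15, 16] (length 6). The slice arr[2:5] covers indices [2, 3, 4] with values [1, 9, 15]. Replacing that slice with [74, 54, 88] (same length) produces [7, 5, 74, 54, 88, 16].

[7, 5, 74, 54, 88, 16]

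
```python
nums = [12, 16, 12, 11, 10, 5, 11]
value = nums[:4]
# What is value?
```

nums has length 7. The slice nums[:4] selects indices [0, 1, 2, 3] (0->12, 1->16, 2->12, 3->11), giving [12, 16, 12, 11].

[12, 16, 12, 11]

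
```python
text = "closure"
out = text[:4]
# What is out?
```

text has length 7. The slice text[:4] selects indices [0, 1, 2, 3] (0->'c', 1->'l', 2->'o', 3->'s'), giving 'clos'.

'clos'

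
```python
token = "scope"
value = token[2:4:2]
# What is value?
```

token has length 5. The slice token[2:4:2] selects indices [2] (2->'o'), giving 'o'.

'o'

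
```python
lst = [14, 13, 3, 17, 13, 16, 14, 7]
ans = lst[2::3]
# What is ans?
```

lst has length 8. The slice lst[2::3] selects indices [2, 5] (2->3, 5->16), giving [3, 16].

[3, 16]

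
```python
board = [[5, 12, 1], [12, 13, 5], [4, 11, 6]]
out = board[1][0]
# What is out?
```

board[1] = [12, 13, 5]. Taking column 0 of that row yields 12.

12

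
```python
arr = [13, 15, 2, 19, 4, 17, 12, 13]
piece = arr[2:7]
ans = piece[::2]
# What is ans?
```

arr has length 8. The slice arr[2:7] selects indices [2, 3, 4, 5, 6] (2->2, 3->19, 4->4, 5->17, 6->12), giving [2, 19, 4, 17, 12]. So piece = [2, 19, 4, 17, 12]. piece has length 5. The slice piece[::2] selects indices [0, 2, 4] (0->2, 2->4, 4->12), giving [2, 4, 12].

[2, 4, 12]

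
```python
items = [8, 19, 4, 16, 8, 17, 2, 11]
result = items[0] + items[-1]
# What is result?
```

items has length 8. items[0] = 8.
items has length 8. Negative index -1 maps to positive index 8 + (-1) = 7. items[7] = 11.
Sum: 8 + 11 = 19.

19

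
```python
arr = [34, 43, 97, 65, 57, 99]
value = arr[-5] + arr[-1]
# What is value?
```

arr has length 6. Negative index -5 maps to positive index 6 + (-5) = 1. arr[1] = 43.
arr has length 6. Negative index -1 maps to positive index 6 + (-1) = 5. arr[5] = 99.
Sum: 43 + 99 = 142.

142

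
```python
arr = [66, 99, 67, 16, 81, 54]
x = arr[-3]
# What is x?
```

arr has length 6. Negative index -3 maps to positive index 6 + (-3) = 3. arr[3] = 16.

16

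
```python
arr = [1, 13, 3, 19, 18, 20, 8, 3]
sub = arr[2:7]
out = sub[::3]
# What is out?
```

arr has length 8. The slice arr[2:7] selects indices [2, 3, 4, 5, 6] (2->3, 3->19, 4->18, 5->20, 6->8), giving [3, 19, 18, 20, 8]. So sub = [3, 19, 18, 20, 8]. sub has length 5. The slice sub[::3] selects indices [0, 3] (0->3, 3->20), giving [3, 20].

[3, 20]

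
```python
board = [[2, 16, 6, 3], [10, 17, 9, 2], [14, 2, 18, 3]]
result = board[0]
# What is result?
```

board has 3 rows. Row 0 is [2, 16, 6, 3].

[2, 16, 6, 3]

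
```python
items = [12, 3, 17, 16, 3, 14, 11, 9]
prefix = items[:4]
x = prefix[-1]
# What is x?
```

items has length 8. The slice items[:4] selects indices [0, 1, 2, 3] (0->12, 1->3, 2->17, 3->16), giving [12, 3, 17, 16]. So prefix = [12, 3, 17, 16]. Then prefix[-1] = 16.

16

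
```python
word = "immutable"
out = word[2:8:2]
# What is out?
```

word has length 9. The slice word[2:8:2] selects indices [2, 4, 6] (2->'m', 4->'t', 6->'b'), giving 'mtb'.

'mtb'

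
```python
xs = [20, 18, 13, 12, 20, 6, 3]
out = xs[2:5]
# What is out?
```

xs has length 7. The slice xs[2:5] selects indices [2, 3, 4] (2->13, 3->12, 4->20), giving [13, 12, 20].

[13, 12, 20]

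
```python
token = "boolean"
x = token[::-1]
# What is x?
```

token has length 7. The slice token[::-1] selects indices [6, 5, 4, 3, 2, 1, 0] (6->'n', 5->'a', 4->'e', 3->'l', 2->'o', 1->'o', 0->'b'), giving 'naeloob'.

'naeloob'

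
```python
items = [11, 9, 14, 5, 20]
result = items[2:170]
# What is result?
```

items has length 5. The slice items[2:170] selects indices [2, 3, 4] (2->14, 3->5, 4->20), giving [14, 5, 20].

[14, 5, 20]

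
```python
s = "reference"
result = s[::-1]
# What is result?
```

s has length 9. The slice s[::-1] selects indices [8, 7, 6, 5, 4, 3, 2, 1, 0] (8->'e', 7->'c', 6->'n', 5->'e', 4->'r', 3->'e', 2->'f', 1->'e', 0->'r'), giving 'ecnerefer'.

'ecnerefer'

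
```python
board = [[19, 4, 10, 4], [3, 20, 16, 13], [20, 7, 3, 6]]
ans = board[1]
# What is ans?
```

board has 3 rows. Row 1 is [3, 20, 16, 13].

[3, 20, 16, 13]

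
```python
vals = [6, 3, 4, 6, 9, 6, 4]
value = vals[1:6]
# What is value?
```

vals has length 7. The slice vals[1:6] selects indices [1, 2, 3, 4, 5] (1->3, 2->4, 3->6, 4->9, 5->6), giving [3, 4, 6, 9, 6].

[3, 4, 6, 9, 6]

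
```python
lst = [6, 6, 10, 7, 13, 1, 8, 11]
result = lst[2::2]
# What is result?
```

lst has length 8. The slice lst[2::2] selects indices [2, 4, 6] (2->10, 4->13, 6->8), giving [10, 13, 8].

[10, 13, 8]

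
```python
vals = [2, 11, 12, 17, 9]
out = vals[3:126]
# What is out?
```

vals has length 5. The slice vals[3:126] selects indices [3, 4] (3->17, 4->9), giving [17, 9].

[17, 9]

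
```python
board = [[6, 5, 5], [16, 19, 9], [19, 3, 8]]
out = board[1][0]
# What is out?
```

board[1] = [16, 19, 9]. Taking column 0 of that row yields 16.

16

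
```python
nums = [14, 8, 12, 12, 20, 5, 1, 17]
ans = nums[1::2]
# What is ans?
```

nums has length 8. The slice nums[1::2] selects indices [1, 3, 5, 7] (1->8, 3->12, 5->5, 7->17), giving [8, 12, 5, 17].

[8, 12, 5, 17]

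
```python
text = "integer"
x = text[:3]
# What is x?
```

text has length 7. The slice text[:3] selects indices [0, 1, 2] (0->'i', 1->'n', 2->'t'), giving 'int'.

'int'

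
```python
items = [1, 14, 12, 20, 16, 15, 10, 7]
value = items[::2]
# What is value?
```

items has length 8. The slice items[::2] selects indices [0, 2, 4, 6] (0->1, 2->12, 4->16, 6->10), giving [1, 12, 16, 10].

[1, 12, 16, 10]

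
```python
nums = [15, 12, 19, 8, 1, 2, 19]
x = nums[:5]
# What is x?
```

nums has length 7. The slice nums[:5] selects indices [0, 1, 2, 3, 4] (0->15, 1->12, 2->19, 3->8, 4->1), giving [15, 12, 19, 8, 1].

[15, 12, 19, 8, 1]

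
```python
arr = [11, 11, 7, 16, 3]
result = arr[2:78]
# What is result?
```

arr has length 5. The slice arr[2:78] selects indices [2, 3, 4] (2->7, 3->16, 4->3), giving [7, 16, 3].

[7, 16, 3]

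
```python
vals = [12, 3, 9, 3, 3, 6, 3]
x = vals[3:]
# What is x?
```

vals has length 7. The slice vals[3:] selects indices [3, 4, 5, 6] (3->3, 4->3, 5->6, 6->3), giving [3, 3, 6, 3].

[3, 3, 6, 3]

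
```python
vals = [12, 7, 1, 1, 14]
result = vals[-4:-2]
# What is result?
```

vals has length 5. The slice vals[-4:-2] selects indices [1, 2] (1->7, 2->1), giving [7, 1].

[7, 1]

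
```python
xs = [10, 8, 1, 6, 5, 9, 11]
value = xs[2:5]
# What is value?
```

xs has length 7. The slice xs[2:5] selects indices [2, 3, 4] (2->1, 3->6, 4->5), giving [1, 6, 5].

[1, 6, 5]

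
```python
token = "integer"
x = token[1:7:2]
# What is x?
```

token has length 7. The slice token[1:7:2] selects indices [1, 3, 5] (1->'n', 3->'e', 5->'e'), giving 'nee'.

'nee'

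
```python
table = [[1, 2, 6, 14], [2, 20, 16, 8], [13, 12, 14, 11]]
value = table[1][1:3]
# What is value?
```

table[1] = [2, 20, 16, 8]. table[1] has length 4. The slice table[1][1:3] selects indices [1, 2] (1->20, 2->16), giving [20, 16].

[20, 16]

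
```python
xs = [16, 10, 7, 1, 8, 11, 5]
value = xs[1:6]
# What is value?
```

xs has length 7. The slice xs[1:6] selects indices [1, 2, 3, 4, 5] (1->10, 2->7, 3->1, 4->8, 5->11), giving [10, 7, 1, 8, 11].

[10, 7, 1, 8, 11]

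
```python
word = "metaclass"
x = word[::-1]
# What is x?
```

word has length 9. The slice word[::-1] selects indices [8, 7, 6, 5, 4, 3, 2, 1, 0] (8->'s', 7->'s', 6->'a', 5->'l', 4->'c', 3->'a', 2->'t', 1->'e', 0->'m'), giving 'ssalcatem'.

'ssalcatem'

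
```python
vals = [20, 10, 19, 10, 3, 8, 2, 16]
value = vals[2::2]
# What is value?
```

vals has length 8. The slice vals[2::2] selects indices [2, 4, 6] (2->19, 4->3, 6->2), giving [19, 3, 2].

[19, 3, 2]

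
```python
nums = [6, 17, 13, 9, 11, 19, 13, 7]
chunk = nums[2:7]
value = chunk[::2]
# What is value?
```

nums has length 8. The slice nums[2:7] selects indices [2, 3, 4, 5, 6] (2->13, 3->9, 4->11, 5->19, 6->13), giving [13, 9, 11, 19, 13]. So chunk = [13, 9, 11, 19, 13]. chunk has length 5. The slice chunk[::2] selects indices [0, 2, 4] (0->13, 2->11, 4->13), giving [13, 11, 13].

[13, 11, 13]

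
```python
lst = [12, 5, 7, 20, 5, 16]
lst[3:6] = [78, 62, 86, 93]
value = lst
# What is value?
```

lst starts as [12, 5, 7, 20, 5, 16] (length 6). The slice lst[3:6] covers indices [3, 4, 5] with values [20, 5, 16]. Replacing that slice with [78, 62, 86, 93] (different length) produces [12, 5, 7, 78, 62, 86, 93].

[12, 5, 7, 78, 62, 86, 93]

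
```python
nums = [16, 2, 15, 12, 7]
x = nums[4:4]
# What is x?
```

nums has length 5. The slice nums[4:4] resolves to an empty index range, so the result is [].

[]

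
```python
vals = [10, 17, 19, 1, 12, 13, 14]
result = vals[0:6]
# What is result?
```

vals has length 7. The slice vals[0:6] selects indices [0, 1, 2, 3, 4, 5] (0->10, 1->17, 2->19, 3->1, 4->12, 5->13), giving [10, 17, 19, 1, 12, 13].

[10, 17, 19, 1, 12, 13]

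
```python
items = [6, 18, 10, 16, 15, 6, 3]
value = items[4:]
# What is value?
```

items has length 7. The slice items[4:] selects indices [4, 5, 6] (4->15, 5->6, 6->3), giving [15, 6, 3].

[15, 6, 3]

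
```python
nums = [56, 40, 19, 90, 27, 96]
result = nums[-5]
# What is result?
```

nums has length 6. Negative index -5 maps to positive index 6 + (-5) = 1. nums[1] = 40.

40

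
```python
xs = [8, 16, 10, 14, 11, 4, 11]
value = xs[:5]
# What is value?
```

xs has length 7. The slice xs[:5] selects indices [0, 1, 2, 3, 4] (0->8, 1->16, 2->10, 3->14, 4->11), giving [8, 16, 10, 14, 11].

[8, 16, 10, 14, 11]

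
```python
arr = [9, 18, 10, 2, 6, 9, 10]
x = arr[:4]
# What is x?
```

arr has length 7. The slice arr[:4] selects indices [0, 1, 2, 3] (0->9, 1->18, 2->10, 3->2), giving [9, 18, 10, 2].

[9, 18, 10, 2]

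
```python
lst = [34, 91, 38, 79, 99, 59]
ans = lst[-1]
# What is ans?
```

lst has length 6. Negative index -1 maps to positive index 6 + (-1) = 5. lst[5] = 59.

59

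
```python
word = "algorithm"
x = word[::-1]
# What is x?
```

word has length 9. The slice word[::-1] selects indices [8, 7, 6, 5, 4, 3, 2, 1, 0] (8->'m', 7->'h', 6->'t', 5->'i', 4->'r', 3->'o', 2->'g', 1->'l', 0->'a'), giving 'mhtirogla'.

'mhtirogla'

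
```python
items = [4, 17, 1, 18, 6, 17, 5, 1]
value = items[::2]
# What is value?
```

items has length 8. The slice items[::2] selects indices [0, 2, 4, 6] (0->4, 2->1, 4->6, 6->5), giving [4, 1, 6, 5].

[4, 1, 6, 5]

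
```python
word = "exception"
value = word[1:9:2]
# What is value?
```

word has length 9. The slice word[1:9:2] selects indices [1, 3, 5, 7] (1->'x', 3->'e', 5->'t', 7->'o'), giving 'xeto'.

'xeto'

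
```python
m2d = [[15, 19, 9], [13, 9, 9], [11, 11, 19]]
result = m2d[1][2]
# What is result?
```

m2d[1] = [13, 9, 9]. Taking column 2 of that row yields 9.

9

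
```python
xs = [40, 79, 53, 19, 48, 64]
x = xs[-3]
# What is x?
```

xs has length 6. Negative index -3 maps to positive index 6 + (-3) = 3. xs[3] = 19.

19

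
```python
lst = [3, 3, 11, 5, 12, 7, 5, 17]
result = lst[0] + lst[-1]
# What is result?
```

lst has length 8. lst[0] = 3.
lst has length 8. Negative index -1 maps to positive index 8 + (-1) = 7. lst[7] = 17.
Sum: 3 + 17 = 20.

20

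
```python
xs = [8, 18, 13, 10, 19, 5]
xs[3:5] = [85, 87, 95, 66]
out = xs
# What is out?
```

xs starts as [8, 18, 13, 10, 19, 5] (length 6). The slice xs[3:5] covers indices [3, 4] with values [10, 19]. Replacing that slice with [85, 87, 95, 66] (different length) produces [8, 18, 13, 85, 87, 95, 66, 5].

[8, 18, 13, 85, 87, 95, 66, 5]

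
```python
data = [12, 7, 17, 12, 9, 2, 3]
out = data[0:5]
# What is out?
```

data has length 7. The slice data[0:5] selects indices [0, 1, 2, 3, 4] (0->12, 1->7, 2->17, 3->12, 4->9), giving [12, 7, 17, 12, 9].

[12, 7, 17, 12, 9]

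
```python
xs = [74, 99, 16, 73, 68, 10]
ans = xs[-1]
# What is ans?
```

xs has length 6. Negative index -1 maps to positive index 6 + (-1) = 5. xs[5] = 10.

10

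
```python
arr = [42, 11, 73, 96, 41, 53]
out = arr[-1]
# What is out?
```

arr has length 6. Negative index -1 maps to positive index 6 + (-1) = 5. arr[5] = 53.

53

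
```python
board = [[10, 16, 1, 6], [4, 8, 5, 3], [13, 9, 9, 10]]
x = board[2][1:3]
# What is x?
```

board[2] = [13, 9, 9, 10]. board[2] has length 4. The slice board[2][1:3] selects indices [1, 2] (1->9, 2->9), giving [9, 9].

[9, 9]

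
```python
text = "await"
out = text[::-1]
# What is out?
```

text has length 5. The slice text[::-1] selects indices [4, 3, 2, 1, 0] (4->'t', 3->'i', 2->'a', 1->'w', 0->'a'), giving 'tiawa'.

'tiawa'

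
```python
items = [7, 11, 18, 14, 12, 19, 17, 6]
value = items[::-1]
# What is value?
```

items has length 8. The slice items[::-1] selects indices [7, 6, 5, 4, 3, 2, 1, 0] (7->6, 6->17, 5->19, 4->12, 3->14, 2->18, 1->11, 0->7), giving [6, 17, 19, 12, 14, 18, 11, 7].

[6, 17, 19, 12, 14, 18, 11, 7]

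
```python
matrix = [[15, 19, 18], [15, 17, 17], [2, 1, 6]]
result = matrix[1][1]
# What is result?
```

matrix[1] = [15, 17, 17]. Taking column 1 of that row yields 17.

17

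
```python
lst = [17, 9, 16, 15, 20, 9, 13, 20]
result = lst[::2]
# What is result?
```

lst has length 8. The slice lst[::2] selects indices [0, 2, 4, 6] (0->17, 2->16, 4->20, 6->13), giving [17, 16, 20, 13].

[17, 16, 20, 13]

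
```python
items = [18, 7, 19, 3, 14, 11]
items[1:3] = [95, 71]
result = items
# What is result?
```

items starts as [18, 7, 19, 3, 14, 11] (length 6). The slice items[1:3] covers indices [1, 2] with values [7, 19]. Replacing that slice with [95, 71] (same length) produces [18, 95, 71, 3, 14, 11].

[18, 95, 71, 3, 14, 11]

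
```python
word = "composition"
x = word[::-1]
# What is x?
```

word has length 11. The slice word[::-1] selects indices [10, 9, 8, 7, 6, 5, 4, 3, 2, 1, 0] (10->'n', 9->'o', 8->'i', 7->'t', 6->'i', 5->'s', 4->'o', 3->'p', 2->'m', 1->'o', 0->'c'), giving 'noitisopmoc'.

'noitisopmoc'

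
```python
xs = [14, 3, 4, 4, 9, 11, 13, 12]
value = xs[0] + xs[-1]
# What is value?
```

xs has length 8. xs[0] = 14.
xs has length 8. Negative index -1 maps to positive index 8 + (-1) = 7. xs[7] = 12.
Sum: 14 + 12 = 26.

26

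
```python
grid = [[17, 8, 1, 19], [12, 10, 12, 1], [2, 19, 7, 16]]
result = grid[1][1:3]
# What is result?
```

grid[1] = [12, 10, 12, 1]. grid[1] has length 4. The slice grid[1][1:3] selects indices [1, 2] (1->10, 2->12), giving [10, 12].

[10, 12]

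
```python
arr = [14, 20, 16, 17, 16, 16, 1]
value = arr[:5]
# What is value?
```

arr has length 7. The slice arr[:5] selects indices [0, 1, 2, 3, 4] (0->14, 1->20, 2->16, 3->17, 4->16), giving [14, 20, 16, 17, 16].

[14, 20, 16, 17, 16]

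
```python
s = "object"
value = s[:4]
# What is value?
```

s has length 6. The slice s[:4] selects indices [0, 1, 2, 3] (0->'o', 1->'b', 2->'j', 3->'e'), giving 'obje'.

'obje'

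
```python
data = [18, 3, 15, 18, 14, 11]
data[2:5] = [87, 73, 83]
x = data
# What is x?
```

data starts as [18, 3, 15, 18, 14, 11] (length 6). The slice data[2:5] covers indices [2, 3, 4] with values [15, 18, 14]. Replacing that slice with [87, 73, 83] (same length) produces [18, 3, 87, 73, 83, 11].

[18, 3, 87, 73, 83, 11]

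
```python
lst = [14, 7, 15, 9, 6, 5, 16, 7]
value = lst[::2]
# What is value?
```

lst has length 8. The slice lst[::2] selects indices [0, 2, 4, 6] (0->14, 2->15, 4->6, 6->16), giving [14, 15, 6, 16].

[14, 15, 6, 16]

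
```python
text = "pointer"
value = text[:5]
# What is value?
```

text has length 7. The slice text[:5] selects indices [0, 1, 2, 3, 4] (0->'p', 1->'o', 2->'i', 3->'n', 4->'t'), giving 'point'.

'point'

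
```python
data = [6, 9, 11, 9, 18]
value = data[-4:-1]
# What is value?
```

data has length 5. The slice data[-4:-1] selects indices [1, 2, 3] (1->9, 2->11, 3->9), giving [9, 11, 9].

[9, 11, 9]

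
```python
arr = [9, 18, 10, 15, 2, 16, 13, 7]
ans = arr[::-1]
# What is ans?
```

arr has length 8. The slice arr[::-1] selects indices [7, 6, 5, 4, 3, 2, 1, 0] (7->7, 6->13, 5->16, 4->2, 3->15, 2->10, 1->18, 0->9), giving [7, 13, 16, 2, 15, 10, 18, 9].

[7, 13, 16, 2, 15, 10, 18, 9]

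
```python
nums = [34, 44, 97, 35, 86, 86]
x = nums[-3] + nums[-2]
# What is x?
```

nums has length 6. Negative index -3 maps to positive index 6 + (-3) = 3. nums[3] = 35.
nums has length 6. Negative index -2 maps to positive index 6 + (-2) = 4. nums[4] = 86.
Sum: 35 + 86 = 121.

121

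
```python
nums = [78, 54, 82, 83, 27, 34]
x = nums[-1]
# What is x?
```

nums has length 6. Negative index -1 maps to positive index 6 + (-1) = 5. nums[5] = 34.

34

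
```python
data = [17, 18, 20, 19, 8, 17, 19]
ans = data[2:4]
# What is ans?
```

data has length 7. The slice data[2:4] selects indices [2, 3] (2->20, 3->19), giving [20, 19].

[20, 19]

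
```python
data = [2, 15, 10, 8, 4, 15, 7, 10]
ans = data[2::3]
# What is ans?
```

data has length 8. The slice data[2::3] selects indices [2, 5] (2->10, 5->15), giving [10, 15].

[10, 15]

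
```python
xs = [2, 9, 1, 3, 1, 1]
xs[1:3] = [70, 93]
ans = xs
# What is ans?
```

xs starts as [2, 9, 1, 3, 1, 1] (length 6). The slice xs[1:3] covers indices [1, 2] with values [9, 1]. Replacing that slice with [70, 93] (same length) produces [2, 70, 93, 3, 1, 1].

[2, 70, 93, 3, 1, 1]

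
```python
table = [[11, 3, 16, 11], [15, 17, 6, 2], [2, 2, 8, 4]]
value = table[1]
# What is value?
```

table has 3 rows. Row 1 is [15, 17, 6, 2].

[15, 17, 6, 2]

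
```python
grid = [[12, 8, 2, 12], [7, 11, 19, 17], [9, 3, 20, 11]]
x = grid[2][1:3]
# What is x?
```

grid[2] = [9, 3, 20, 11]. grid[2] has length 4. The slice grid[2][1:3] selects indices [1, 2] (1->3, 2->20), giving [3, 20].

[3, 20]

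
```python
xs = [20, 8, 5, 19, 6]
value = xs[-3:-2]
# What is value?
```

xs has length 5. The slice xs[-3:-2] selects indices [2] (2->5), giving [5].

[5]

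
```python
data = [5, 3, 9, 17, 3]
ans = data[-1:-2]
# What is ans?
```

data has length 5. The slice data[-1:-2] resolves to an empty index range, so the result is [].

[]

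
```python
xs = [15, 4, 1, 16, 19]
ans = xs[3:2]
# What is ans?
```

xs has length 5. The slice xs[3:2] resolves to an empty index range, so the result is [].

[]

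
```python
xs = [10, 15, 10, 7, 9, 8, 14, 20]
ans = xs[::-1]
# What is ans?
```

xs has length 8. The slice xs[::-1] selects indices [7, 6, 5, 4, 3, 2, 1, 0] (7->20, 6->14, 5->8, 4->9, 3->7, 2->10, 1->15, 0->10), giving [20, 14, 8, 9, 7, 10, 15, 10].

[20, 14, 8, 9, 7, 10, 15, 10]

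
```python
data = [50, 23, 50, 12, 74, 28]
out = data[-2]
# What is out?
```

data has length 6. Negative index -2 maps to positive index 6 + (-2) = 4. data[4] = 74.

74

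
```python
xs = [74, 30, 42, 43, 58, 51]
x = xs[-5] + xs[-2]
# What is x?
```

xs has length 6. Negative index -5 maps to positive index 6 + (-5) = 1. xs[1] = 30.
xs has length 6. Negative index -2 maps to positive index 6 + (-2) = 4. xs[4] = 58.
Sum: 30 + 58 = 88.

88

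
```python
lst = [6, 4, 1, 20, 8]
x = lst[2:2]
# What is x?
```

lst has length 5. The slice lst[2:2] resolves to an empty index range, so the result is [].

[]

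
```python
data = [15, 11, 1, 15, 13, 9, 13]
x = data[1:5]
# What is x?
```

data has length 7. The slice data[1:5] selects indices [1, 2, 3, 4] (1->11, 2->1, 3->15, 4->13), giving [11, 1, 15, 13].

[11, 1, 15, 13]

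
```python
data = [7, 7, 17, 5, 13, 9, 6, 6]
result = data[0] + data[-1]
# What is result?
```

data has length 8. data[0] = 7.
data has length 8. Negative index -1 maps to positive index 8 + (-1) = 7. data[7] = 6.
Sum: 7 + 6 = 13.

13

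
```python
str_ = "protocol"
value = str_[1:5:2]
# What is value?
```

str_ has length 8. The slice str_[1:5:2] selects indices [1, 3] (1->'r', 3->'t'), giving 'rt'.

'rt'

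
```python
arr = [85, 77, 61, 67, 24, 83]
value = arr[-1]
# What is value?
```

arr has length 6. Negative index -1 maps to positive index 6 + (-1) = 5. arr[5] = 83.

83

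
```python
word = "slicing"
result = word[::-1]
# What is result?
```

word has length 7. The slice word[::-1] selects indices [6, 5, 4, 3, 2, 1, 0] (6->'g', 5->'n', 4->'i', 3->'c', 2->'i', 1->'l', 0->'s'), giving 'gnicils'.

'gnicils'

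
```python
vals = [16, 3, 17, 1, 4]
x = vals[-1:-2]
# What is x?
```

vals has length 5. The slice vals[-1:-2] resolves to an empty index range, so the result is [].

[]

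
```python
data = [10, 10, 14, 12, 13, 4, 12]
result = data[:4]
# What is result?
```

data has length 7. The slice data[:4] selects indices [0, 1, 2, 3] (0->10, 1->10, 2->14, 3->12), giving [10, 10, 14, 12].

[10, 10, 14, 12]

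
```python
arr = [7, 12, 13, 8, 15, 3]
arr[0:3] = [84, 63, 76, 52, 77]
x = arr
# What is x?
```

arr starts as [7, 12, 13, 8, 15, 3] (length 6). The slice arr[0:3] covers indices [0, 1, 2] with values [7, 12, 13]. Replacing that slice with [84, 63, 76, 52, 77] (different length) produces [84, 63, 76, 52, 77, 8, 15, 3].

[84, 63, 76, 52, 77, 8, 15, 3]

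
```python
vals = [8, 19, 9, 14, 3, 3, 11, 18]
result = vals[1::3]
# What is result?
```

vals has length 8. The slice vals[1::3] selects indices [1, 4, 7] (1->19, 4->3, 7->18), giving [19, 3, 18].

[19, 3, 18]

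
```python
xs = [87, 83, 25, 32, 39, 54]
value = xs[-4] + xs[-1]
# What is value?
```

xs has length 6. Negative index -4 maps to positive index 6 + (-4) = 2. xs[2] = 25.
xs has length 6. Negative index -1 maps to positive index 6 + (-1) = 5. xs[5] = 54.
Sum: 25 + 54 = 79.

79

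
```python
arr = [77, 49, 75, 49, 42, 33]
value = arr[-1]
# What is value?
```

arr has length 6. Negative index -1 maps to positive index 6 + (-1) = 5. arr[5] = 33.

33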